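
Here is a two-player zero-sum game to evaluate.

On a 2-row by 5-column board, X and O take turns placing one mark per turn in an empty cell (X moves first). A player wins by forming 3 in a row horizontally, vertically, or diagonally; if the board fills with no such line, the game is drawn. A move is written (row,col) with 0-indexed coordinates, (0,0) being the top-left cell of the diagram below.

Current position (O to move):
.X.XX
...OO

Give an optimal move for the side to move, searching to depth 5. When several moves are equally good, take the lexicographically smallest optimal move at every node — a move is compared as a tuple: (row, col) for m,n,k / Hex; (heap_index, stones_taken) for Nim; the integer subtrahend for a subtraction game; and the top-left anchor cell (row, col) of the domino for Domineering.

O's best at [.X.XX/...OO]: (1,2)

[.X.XX/...OO] O move#1: (0,0):-1/OX.XX/...OO, (0,2):+0/.XOXX/...OO, (1,0):-1/.X.XX/O..OO, (1,1):-1/.X.XX/.O.OO, (1,2):+1/.X.XX/..OOO*
[.X.XX/..OOO] end (terminal -1, X#2); searched .X.XX/...OO to 5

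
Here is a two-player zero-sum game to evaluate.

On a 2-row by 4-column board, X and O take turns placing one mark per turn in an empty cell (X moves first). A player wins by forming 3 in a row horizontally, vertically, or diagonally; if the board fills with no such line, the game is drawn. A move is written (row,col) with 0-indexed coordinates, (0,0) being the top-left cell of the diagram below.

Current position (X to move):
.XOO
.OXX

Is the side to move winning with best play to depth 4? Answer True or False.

X winning at [.XOO/.OXX]: False

p1 X@[.XOO/.OXX]: (0,0)[XXOO/.OXX]+0* (1,0)[.XOO/XOXX]+0
p2 O@[XXOO/.OXX]: (1,0)[XXOO/OOXX]+0*
p3 X@[XXOO/OOXX] terminal +0; root [.XOO/.OXX] d4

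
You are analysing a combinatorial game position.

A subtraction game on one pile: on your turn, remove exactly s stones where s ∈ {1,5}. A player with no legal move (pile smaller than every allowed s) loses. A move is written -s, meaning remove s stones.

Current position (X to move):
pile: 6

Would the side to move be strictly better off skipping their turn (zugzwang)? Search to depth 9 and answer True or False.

[6] X move#1: -1:-1/5*, -5:-1/1
[5] O move#2: -1:+1/4*, -5:+1/0
[4] X move#3: -1:-1/3*
[3] O move#4: -1:+1/2*
[2] X move#5: -1:-1/1*
[1] O move#6: -1:+1/0*
[0] end (terminal -1, X#7); searched 6 to 9
suppose X passes — search the same position with O to move:
pass> [6] O move#1: -1:-1/5*, -5:-1/1
pass> [5] X move#2: -1:+1/4*, -5:+1/0
pass> [4] O move#3: -1:-1/3*
pass> [3] X move#4: -1:+1/2*
pass> [2] O move#5: -1:-1/1*
pass> [1] X move#6: -1:+1/0*
pass> [0] end (terminal -1, O#7); searched 6 to 9
for X: play -1, pass +1

zugzwang(6, X) = True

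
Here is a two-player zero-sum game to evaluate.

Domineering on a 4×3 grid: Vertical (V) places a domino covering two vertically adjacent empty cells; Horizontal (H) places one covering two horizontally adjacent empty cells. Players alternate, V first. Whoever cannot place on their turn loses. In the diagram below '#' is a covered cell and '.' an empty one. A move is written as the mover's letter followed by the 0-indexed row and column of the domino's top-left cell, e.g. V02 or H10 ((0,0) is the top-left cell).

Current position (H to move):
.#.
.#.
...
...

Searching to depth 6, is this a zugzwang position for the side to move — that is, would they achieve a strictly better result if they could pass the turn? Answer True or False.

[.#./.#./.../...] H move#1: H20:-1/.#./.#./##./...*, H21:-1/.#./.#./.##/..., H30:-1/.#./.#./.../##., H31:-1/.#./.#./.../.##
[.#./.#./##./...] V move#2: V00:+1/##./##./##./...*, V02:+1/.##/.##/##./..., V12:+1/.#./.##/###/..., V22:+1/.#./.#./###/..#
[##./##./##./...] H move#3: H30:-1/##./##./##./##.*, H31:-1/##./##./##./.##
[##./##./##./##.] V move#4: V02:+1/###/###/##./##.*, V12:+1/##./###/###/##., V22:+1/##./##./###/###
[###/###/##./##.] end (terminal -1, H#5); searched .#./.#./.../... to 6
if H skipped the turn, V would face:
~ [.#./.#./.../...] V move#1: V00:+1/##./##./.../...*, V02:+1/.##/.##/.../..., V10:-1/.#./##./#../..., V12:-1/.#./.##/..#/..., V20:+1/.#./.#./#../#.., V21:+1/.#./.#./.#./.#., V22:+1/.#./.#./..#/..#
~ [##./##./.../...] H move#2: H20:-1/##./##./##./...*, H21:-1/##./##./.##/..., H30:-1/##./##./.../##., H31:-1/##./##./.../.##
~ [##./##./##./...] V move#3: V02:-1/###/###/##./..., V12:-1/##./###/###/..., V22:+1/##./##./###/..#*
~ [##./##./###/..#] H move#4: H30:-1/##./##./###/###*
~ [##./##./###/###] V move#5: V02:+1/###/###/###/###*
~ [###/###/###/###] end (terminal -1, H#6); searched .#./.#./.../... to 6
compare (H): move=-1 vs pass=-1

zugzwang(.#./.#./.../..., H) = False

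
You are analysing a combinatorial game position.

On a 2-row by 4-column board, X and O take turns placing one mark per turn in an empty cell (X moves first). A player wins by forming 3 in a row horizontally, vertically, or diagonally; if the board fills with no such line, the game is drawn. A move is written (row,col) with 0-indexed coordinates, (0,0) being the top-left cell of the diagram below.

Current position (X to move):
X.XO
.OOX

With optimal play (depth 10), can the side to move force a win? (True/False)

p1 X@[X.XO/.OOX]: (0,1)[XXXO/.OOX]+1* (1,0)[X.XO/XOOX]+0
p2 O@[XXXO/.OOX] terminal -1; root [X.XO/.OOX] d10

X winning at [X.XO/.OOX]: True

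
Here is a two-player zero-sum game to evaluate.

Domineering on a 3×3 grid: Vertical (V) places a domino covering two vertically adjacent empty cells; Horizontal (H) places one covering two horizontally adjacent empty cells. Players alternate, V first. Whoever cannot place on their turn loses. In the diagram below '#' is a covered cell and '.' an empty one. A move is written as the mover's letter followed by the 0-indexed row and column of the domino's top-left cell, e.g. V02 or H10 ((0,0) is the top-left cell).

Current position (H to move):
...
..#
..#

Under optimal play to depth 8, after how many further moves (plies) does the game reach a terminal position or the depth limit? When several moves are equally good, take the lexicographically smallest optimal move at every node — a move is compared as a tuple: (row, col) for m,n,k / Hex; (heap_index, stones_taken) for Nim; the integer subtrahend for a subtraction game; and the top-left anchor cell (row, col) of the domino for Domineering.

PV length from [.../..#/..#]: 1 ply

p1 H@[.../..#/..#]: H00[##./..#/..#]-1 H01[.##/..#/..#]-1 H10[.../###/..#]+1* H20[.../..#/###]-1
p2 V@[.../###/..#] terminal -1; root [.../..#/..#] d8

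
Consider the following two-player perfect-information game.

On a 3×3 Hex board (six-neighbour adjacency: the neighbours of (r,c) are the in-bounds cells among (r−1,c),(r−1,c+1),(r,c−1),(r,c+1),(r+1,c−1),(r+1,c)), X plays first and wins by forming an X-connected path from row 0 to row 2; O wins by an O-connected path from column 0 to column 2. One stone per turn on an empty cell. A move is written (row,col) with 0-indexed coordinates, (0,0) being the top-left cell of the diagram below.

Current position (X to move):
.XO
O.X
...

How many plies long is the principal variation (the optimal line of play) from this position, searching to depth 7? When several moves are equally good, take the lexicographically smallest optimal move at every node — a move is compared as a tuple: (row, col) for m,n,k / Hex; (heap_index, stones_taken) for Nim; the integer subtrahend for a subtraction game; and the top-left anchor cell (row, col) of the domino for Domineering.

PV length from [.XO/O.X/...]: 3 plies

[.XO/O.X/...] X move#1: (0,0):-1/XXO/O.X/..., (1,1):+1/.XO/OXX/...*, (2,0):-1/.XO/O.X/X.., (2,1):-1/.XO/O.X/.X., (2,2):-1/.XO/O.X/..X
[.XO/OXX/...] O move#2: (0,0):-1/OXO/OXX/...*, (2,0):-1/.XO/OXX/O.., (2,1):-1/.XO/OXX/.O., (2,2):-1/.XO/OXX/..O
[OXO/OXX/...] X move#3: (2,0):+1/OXO/OXX/X..*, (2,1):+1/OXO/OXX/.X., (2,2):+1/OXO/OXX/..X
[OXO/OXX/X..] end (terminal -1, O#4); searched .XO/O.X/... to 7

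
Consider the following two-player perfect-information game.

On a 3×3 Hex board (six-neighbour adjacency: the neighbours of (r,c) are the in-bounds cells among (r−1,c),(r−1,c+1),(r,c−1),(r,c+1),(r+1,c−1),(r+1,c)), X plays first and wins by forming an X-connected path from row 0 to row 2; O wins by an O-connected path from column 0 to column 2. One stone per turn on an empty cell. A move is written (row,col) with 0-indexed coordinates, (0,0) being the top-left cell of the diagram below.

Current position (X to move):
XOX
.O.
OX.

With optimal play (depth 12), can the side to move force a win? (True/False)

p1 X@[XOX/.O./OX.]: (1,0)[XOX/XO./OX.]-1 (1,2)[XOX/.OX/OX.]+1* (2,2)[XOX/.O./OXX]-1
p2 O@[XOX/.OX/OX.] terminal -1; root [XOX/.O./OX.] d12

X winning at [XOX/.O./OX.]: True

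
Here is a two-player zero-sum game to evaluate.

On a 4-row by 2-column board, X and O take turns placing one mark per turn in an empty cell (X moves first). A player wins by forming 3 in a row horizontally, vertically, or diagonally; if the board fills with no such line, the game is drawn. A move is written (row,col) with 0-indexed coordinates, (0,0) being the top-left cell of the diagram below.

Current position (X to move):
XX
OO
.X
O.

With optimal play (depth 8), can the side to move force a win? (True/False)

p1 X@[XX/OO/.X/O.]: (2,0)[XX/OO/XX/O.]+0* (3,1)[XX/OO/.X/OX]-1
p2 O@[XX/OO/XX/O.]: (3,1)[XX/OO/XX/OO]+0*
p3 X@[XX/OO/XX/OO] terminal +0; root [XX/OO/.X/O.] d8

X winning at [XX/OO/.X/O.]: False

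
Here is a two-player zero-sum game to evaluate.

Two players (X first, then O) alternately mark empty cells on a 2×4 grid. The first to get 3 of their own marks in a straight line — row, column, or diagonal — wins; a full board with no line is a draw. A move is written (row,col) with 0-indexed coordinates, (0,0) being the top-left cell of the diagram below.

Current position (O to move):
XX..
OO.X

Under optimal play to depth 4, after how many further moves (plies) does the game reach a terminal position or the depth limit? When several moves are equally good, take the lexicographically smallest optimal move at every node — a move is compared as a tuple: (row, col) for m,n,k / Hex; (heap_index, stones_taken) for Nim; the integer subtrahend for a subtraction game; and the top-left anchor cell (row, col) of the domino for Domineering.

p1 O@[XX../OO.X]: (0,2)[XXO./OO.X]+0 (0,3)[XX.O/OO.X]-1 (1,2)[XX../OOOX]+1*
p2 X@[XX../OOOX] terminal -1; root [XX../OO.X] d4

PV length from [XX../OO.X]: 1 ply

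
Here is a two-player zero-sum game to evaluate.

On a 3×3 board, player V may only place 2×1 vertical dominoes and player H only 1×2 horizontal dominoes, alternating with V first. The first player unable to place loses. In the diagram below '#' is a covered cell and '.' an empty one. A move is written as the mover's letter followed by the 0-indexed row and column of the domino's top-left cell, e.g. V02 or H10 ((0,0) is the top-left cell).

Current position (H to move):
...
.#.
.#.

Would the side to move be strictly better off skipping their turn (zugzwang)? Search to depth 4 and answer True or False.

[.../.#./.#.] H move#1: H00:-1/##./.#./.#.*, H01:-1/.##/.#./.#.
[##./.#./.#.] V move#2: V02:+1/###/.##/.#.*, V10:+1/##./##./##., V12:+1/##./.##/.##
[###/.##/.#.] end (terminal -1, H#3); searched .../.#./.#. to 4
if H skipped the turn, V would face:
~ [.../.#./.#.] V move#1: V00:+1/#../##./.#.*, V02:+1/..#/.##/.#., V10:+1/.../##./##., V12:+1/.../.##/.##
~ [#../##./.#.] H move#2: H01:-1/###/##./.#.*
~ [###/##./.#.] V move#3: V12:+1/###/###/.##*
~ [###/###/.##] end (terminal -1, H#4); searched .../.#./.#. to 4
compare (H): move=-1 vs pass=-1

zugzwang(.../.#./.#., H) = False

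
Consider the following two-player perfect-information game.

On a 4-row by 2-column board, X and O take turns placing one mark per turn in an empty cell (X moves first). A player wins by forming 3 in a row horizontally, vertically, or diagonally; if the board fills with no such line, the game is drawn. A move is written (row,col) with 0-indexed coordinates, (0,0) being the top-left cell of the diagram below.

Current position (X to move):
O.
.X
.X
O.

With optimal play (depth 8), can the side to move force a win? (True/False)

[O./.X/.X/O.] X move#1: (0,1):+1/OX/.X/.X/O.*, (1,0):+1/O./XX/.X/O., (2,0):+1/O./.X/XX/O., (3,1):+1/O./.X/.X/OX
[OX/.X/.X/O.] end (terminal -1, O#2); searched O./.X/.X/O. to 8

X winning at [O./.X/.X/O.]: True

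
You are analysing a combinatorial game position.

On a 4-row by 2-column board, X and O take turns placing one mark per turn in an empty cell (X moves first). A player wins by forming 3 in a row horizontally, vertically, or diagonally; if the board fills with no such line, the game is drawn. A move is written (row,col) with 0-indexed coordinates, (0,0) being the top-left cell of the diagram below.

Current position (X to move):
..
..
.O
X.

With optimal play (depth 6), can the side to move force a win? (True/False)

[../../.O/X.] X move#1: (0,0):-1/X./../.O/X., (0,1):+0/.X/../.O/X.*, (1,0):+0/../X./.O/X., (1,1):+0/../.X/.O/X., (2,0):+0/../../XO/X., (3,1):+0/../../.O/XX
[.X/../.O/X.] O move#2: (0,0):+0/OX/../.O/X.*, (1,0):+0/.X/O./.O/X., (1,1):+0/.X/.O/.O/X., (2,0):+0/.X/../OO/X., (3,1):+0/.X/../.O/XO
[OX/../.O/X.] X move#3: (1,0):+0/OX/X./.O/X.*, (1,1):+0/OX/.X/.O/X., (2,0):+0/OX/../XO/X., (3,1):+0/OX/../.O/XX
[OX/X./.O/X.] O move#4: (1,1):-1/OX/XO/.O/X., (2,0):+0/OX/X./OO/X.*, (3,1):-1/OX/X./.O/XO
[OX/X./OO/X.] X move#5: (1,1):+0/OX/XX/OO/X.*, (3,1):+0/OX/X./OO/XX
[OX/XX/OO/X.] O move#6: (3,1):+0/OX/XX/OO/XO*
[OX/XX/OO/XO] end (terminal +0, X#7); searched ../../.O/X. to 6

X winning at [../../.O/X.]: False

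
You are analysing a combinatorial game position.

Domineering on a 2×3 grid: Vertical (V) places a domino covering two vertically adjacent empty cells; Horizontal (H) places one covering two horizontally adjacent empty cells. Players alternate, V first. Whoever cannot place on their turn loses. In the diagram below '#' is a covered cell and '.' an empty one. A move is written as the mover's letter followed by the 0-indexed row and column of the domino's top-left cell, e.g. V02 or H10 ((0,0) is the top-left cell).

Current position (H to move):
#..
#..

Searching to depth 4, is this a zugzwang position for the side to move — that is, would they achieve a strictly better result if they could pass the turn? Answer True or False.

p1 H@[#../#..]: H01[###/#..]+1* H11[#../###]+1
p2 V@[###/#..] terminal -1; root [#../#..] d4
suppose H passes — search the same position with V to move:
pass> p1 V@[#../#..]: V01[##./##.]+1* V02[#.#/#.#]+1
pass> p2 H@[##./##.] terminal -1; root [#../#..] d4
for H: play +1, pass -1

zugzwang(#../#.., H) = False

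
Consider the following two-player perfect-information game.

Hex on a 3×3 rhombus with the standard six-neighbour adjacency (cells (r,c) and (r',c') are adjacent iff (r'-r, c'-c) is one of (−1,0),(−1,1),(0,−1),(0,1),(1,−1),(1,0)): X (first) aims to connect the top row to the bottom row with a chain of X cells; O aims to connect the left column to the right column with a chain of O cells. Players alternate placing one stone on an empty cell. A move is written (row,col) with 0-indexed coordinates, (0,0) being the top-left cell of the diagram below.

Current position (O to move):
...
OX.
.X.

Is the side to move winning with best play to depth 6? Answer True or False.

[.../OX./.X.] O move#1: (0,0):-1/O../OX./.X.*, (0,1):-1/.O./OX./.X., (0,2):-1/..O/OX./.X., (1,2):-1/.../OXO/.X., (2,0):-1/.../OX./OX., (2,2):-1/.../OX./.XO
[O../OX./.X.] X move#2: (0,1):+1/OX./OX./.X.*, (0,2):+1/O.X/OX./.X., (1,2):+1/O../OXX/.X., (2,0):+1/O../OX./XX., (2,2):+1/O../OX./.XX
[OX./OX./.X.] end (terminal -1, O#3); searched .../OX./.X. to 6

O winning at [.../OX./.X.]: False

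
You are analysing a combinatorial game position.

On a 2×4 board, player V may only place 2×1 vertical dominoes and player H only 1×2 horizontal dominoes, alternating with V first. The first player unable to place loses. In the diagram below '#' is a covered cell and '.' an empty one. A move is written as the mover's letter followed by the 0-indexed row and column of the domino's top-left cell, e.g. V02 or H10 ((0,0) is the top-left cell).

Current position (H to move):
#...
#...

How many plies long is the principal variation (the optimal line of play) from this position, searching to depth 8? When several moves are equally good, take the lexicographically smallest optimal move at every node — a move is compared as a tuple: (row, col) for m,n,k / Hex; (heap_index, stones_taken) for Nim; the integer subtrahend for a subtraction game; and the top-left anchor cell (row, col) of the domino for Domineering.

[#.../#...] H move#1: H01:+1/###./#...*, H02:+1/#.##/#..., H11:+1/#.../###., H12:+1/#.../#.##
[###./#...] V move#2: V03:-1/####/#..#*
[####/#..#] H move#3: H11:+1/####/####*
[####/####] end (terminal -1, V#4); searched #.../#... to 8

PV length from [#.../#...]: 3 plies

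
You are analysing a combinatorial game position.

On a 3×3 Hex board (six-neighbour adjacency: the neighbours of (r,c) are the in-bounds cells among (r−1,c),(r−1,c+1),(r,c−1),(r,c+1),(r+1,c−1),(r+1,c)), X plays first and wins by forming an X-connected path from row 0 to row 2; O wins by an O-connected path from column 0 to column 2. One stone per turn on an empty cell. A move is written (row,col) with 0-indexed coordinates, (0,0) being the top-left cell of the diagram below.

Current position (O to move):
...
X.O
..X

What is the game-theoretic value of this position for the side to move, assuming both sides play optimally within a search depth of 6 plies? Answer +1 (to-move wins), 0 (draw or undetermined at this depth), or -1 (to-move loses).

value(.../X.O/..X, O) = +1

[.../X.O/..X] O move#1: (0,0):-1/O../X.O/..X, (0,1):-1/.O./X.O/..X, (0,2):-1/..O/X.O/..X, (1,1):-1/.../XOO/..X, (2,0):+1/.../X.O/O.X*, (2,1):-1/.../X.O/.OX
[.../X.O/O.X] X move#2: (0,0):-1/X../X.O/O.X*, (0,1):-1/.X./X.O/O.X, (0,2):-1/..X/X.O/O.X, (1,1):-1/.../XXO/O.X, (2,1):-1/.../X.O/OXX
[X../X.O/O.X] O move#3: (0,1):+1/XO./X.O/O.X*, (0,2):+1/X.O/X.O/O.X, (1,1):+1/X../XOO/O.X, (2,1):+1/X../X.O/OOX
[XO./X.O/O.X] X move#4: (0,2):-1/XOX/X.O/O.X*, (1,1):-1/XO./XXO/O.X, (2,1):-1/XO./X.O/OXX
[XOX/X.O/O.X] O move#5: (1,1):+1/XOX/XOO/O.X*, (2,1):+1/XOX/X.O/OOX
[XOX/XOO/O.X] end (terminal -1, X#6); searched .../X.O/..X to 6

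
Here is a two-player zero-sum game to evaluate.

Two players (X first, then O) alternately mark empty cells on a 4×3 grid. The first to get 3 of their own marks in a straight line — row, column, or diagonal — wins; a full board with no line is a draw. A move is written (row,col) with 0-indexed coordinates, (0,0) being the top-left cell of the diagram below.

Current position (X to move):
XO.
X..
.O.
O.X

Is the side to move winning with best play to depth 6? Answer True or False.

X winning at [XO./X../.O./O.X]: True

[XO./X../.O./O.X] X move#1: (0,2):-1/XOX/X../.O./O.X, (1,1):-1/XO./XX./.O./O.X, (1,2):-1/XO./X.X/.O./O.X, (2,0):+1/XO./X../XO./O.X*, (2,2):-1/XO./X../.OX/O.X, (3,1):-1/XO./X../.O./OXX
[XO./X../XO./O.X] end (terminal -1, O#2); searched XO./X../.O./O.X to 6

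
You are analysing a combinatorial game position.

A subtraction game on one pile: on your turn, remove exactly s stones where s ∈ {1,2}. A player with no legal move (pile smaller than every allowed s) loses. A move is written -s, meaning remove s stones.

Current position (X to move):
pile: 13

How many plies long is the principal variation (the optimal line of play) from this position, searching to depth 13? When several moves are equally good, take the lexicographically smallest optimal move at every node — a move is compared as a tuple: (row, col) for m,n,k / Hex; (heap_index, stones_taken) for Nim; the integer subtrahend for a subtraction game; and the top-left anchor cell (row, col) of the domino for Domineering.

p1 X@[13]: -1[12]+1* -2[11]-1
p2 O@[12]: -1[11]-1* -2[10]-1
p3 X@[11]: -1[10]-1 -2[9]+1*
p4 O@[9]: -1[8]-1* -2[7]-1
p5 X@[8]: -1[7]-1 -2[6]+1*
p6 O@[6]: -1[5]-1* -2[4]-1
p7 X@[5]: -1[4]-1 -2[3]+1*
p8 O@[3]: -1[2]-1* -2[1]-1
p9 X@[2]: -1[1]-1 -2[0]+1*
p10 O@[0] terminal -1; root [13] d13

PV length from [13]: 9 plies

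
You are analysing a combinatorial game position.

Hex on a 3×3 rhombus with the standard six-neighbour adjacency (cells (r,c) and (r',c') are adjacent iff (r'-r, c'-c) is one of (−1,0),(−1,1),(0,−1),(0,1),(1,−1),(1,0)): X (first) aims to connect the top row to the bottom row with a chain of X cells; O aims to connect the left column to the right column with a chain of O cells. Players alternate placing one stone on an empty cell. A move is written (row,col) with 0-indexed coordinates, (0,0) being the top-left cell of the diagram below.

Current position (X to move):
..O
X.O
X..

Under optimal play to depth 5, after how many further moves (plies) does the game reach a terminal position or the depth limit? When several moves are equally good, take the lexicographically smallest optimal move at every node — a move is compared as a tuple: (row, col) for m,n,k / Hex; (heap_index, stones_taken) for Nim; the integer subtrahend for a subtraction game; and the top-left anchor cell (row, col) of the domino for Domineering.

p1 X@[..O/X.O/X..]: (0,0)[X.O/X.O/X..]+1* (0,1)[.XO/X.O/X..]+1 (1,1)[..O/XXO/X..]+1 (2,1)[..O/X.O/XX.]+1 (2,2)[..O/X.O/X.X]+1
p2 O@[X.O/X.O/X..] terminal -1; root [..O/X.O/X..] d5

PV length from [..O/X.O/X..]: 1 ply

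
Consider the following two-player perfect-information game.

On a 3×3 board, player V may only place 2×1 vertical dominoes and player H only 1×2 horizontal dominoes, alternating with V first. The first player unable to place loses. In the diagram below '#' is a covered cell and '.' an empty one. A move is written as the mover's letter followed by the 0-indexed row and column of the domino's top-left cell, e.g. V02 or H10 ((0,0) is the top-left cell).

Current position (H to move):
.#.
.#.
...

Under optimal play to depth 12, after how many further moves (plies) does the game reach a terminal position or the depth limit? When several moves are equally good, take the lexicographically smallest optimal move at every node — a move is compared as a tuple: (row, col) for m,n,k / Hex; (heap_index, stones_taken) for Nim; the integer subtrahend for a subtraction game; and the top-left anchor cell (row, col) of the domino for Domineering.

PV length from [.#./.#./...]: 2 plies

p1 H@[.#./.#./...]: H20[.#./.#./##.]-1* H21[.#./.#./.##]-1
p2 V@[.#./.#./##.]: V00[##./##./##.]+1* V02[.##/.##/##.]+1 V12[.#./.##/###]+1
p3 H@[##./##./##.] terminal -1; root [.#./.#./...] d12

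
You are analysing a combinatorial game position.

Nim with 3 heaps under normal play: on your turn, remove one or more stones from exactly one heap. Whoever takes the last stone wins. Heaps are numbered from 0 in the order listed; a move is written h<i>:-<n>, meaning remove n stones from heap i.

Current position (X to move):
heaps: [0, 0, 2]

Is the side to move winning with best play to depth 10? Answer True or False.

ply 1, X at (0,0,2) | h2:-1=-1→(0,0,1); h2:-2=+1→(0,0,0)*
ply 2: (0,0,0) is terminal -1 (O); from (0,0,2) depth 10

X winning at [(0,0,2)]: True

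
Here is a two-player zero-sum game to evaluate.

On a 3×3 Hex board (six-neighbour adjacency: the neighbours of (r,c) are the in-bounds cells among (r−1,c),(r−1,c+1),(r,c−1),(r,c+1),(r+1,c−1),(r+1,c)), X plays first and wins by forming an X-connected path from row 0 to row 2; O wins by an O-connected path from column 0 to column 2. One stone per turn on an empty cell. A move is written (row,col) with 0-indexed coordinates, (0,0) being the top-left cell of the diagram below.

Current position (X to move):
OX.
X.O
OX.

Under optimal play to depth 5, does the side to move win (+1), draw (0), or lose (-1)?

[OX./X.O/OX.] X move#1: (0,2):-1/OXX/X.O/OX., (1,1):+1/OX./XXO/OX.*, (2,2):-1/OX./X.O/OXX
[OX./XXO/OX.] end (terminal -1, O#2); searched OX./X.O/OX. to 5

value(OX./X.O/OX., X) = +1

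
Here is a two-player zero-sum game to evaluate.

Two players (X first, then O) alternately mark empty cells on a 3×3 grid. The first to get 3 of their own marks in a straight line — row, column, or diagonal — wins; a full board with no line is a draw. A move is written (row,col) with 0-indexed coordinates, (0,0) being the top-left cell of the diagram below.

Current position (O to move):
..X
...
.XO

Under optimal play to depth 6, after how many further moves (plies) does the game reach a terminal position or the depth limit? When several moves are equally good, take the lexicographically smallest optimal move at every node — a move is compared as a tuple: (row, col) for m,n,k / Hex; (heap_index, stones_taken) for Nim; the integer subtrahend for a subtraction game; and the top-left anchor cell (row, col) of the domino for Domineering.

[..X/.../.XO] O move#1: (0,0):-1/O.X/.../.XO, (0,1):+0/.OX/.../.XO*, (1,0):-1/..X/O../.XO, (1,1):+0/..X/.O./.XO, (1,2):-1/..X/..O/.XO, (2,0):-1/..X/.../OXO
[.OX/.../.XO] X move#2: (0,0):+0/XOX/.../.XO*, (1,0):+0/.OX/X../.XO, (1,1):+0/.OX/.X./.XO, (1,2):+0/.OX/..X/.XO, (2,0):+0/.OX/.../XXO
[XOX/.../.XO] O move#3: (1,0):+0/XOX/O../.XO*, (1,1):+0/XOX/.O./.XO, (1,2):-1/XOX/..O/.XO, (2,0):+0/XOX/.../OXO
[XOX/O../.XO] X move#4: (1,1):+0/XOX/OX./.XO*, (1,2):+0/XOX/O.X/.XO, (2,0):+0/XOX/O../XXO
[XOX/OX./.XO] O move#5: (1,2):-1/XOX/OXO/.XO, (2,0):+0/XOX/OX./OXO*
[XOX/OX./OXO] X move#6: (1,2):+0/XOX/OXX/OXO*
[XOX/OXX/OXO] end (terminal +0, O#7); searched ..X/.../.XO to 6

PV length from [..X/.../.XO]: 6 plies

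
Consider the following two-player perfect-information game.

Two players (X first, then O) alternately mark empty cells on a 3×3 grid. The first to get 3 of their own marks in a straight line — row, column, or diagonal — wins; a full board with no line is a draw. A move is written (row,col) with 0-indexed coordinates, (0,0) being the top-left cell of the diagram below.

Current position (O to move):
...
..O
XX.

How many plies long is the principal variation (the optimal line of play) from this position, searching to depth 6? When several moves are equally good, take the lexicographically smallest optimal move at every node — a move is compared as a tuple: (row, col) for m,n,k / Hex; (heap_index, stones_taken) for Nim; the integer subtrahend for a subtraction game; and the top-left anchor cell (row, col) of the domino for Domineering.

ply 1, O at .../..O/XX. | (0,0)=-1→O../..O/XX.; (0,1)=-1→.O./..O/XX.; (0,2)=-1→..O/..O/XX.; (1,0)=-1→.../O.O/XX.; (1,1)=-1→.../.OO/XX.; (2,2)=+1→.../..O/XXO*
ply 2, X at .../..O/XXO | (0,0)=-1→X../..O/XXO*; (0,1)=-1→.X./..O/XXO; (0,2)=-1→..X/..O/XXO; (1,0)=-1→.../X.O/XXO; (1,1)=-1→.../.XO/XXO
ply 3, O at X../..O/XXO | (0,1)=-1→XO./..O/XXO; (0,2)=+1→X.O/..O/XXO*; (1,0)=+1→X../O.O/XXO; (1,1)=-1→X../.OO/XXO
ply 4: X.O/..O/XXO is terminal -1 (X); from .../..O/XX. depth 6

PV length from [.../..O/XX.]: 3 plies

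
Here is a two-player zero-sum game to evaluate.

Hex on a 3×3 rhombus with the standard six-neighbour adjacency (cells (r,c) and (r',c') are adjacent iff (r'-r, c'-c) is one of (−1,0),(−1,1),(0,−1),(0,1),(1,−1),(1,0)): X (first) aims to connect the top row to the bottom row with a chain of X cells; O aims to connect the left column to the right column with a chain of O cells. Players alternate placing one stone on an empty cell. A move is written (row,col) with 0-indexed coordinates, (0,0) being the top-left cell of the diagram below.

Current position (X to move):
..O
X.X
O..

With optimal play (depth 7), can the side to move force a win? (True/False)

X winning at [..O/X.X/O..]: True

p1 X@[..O/X.X/O..]: (0,0)[X.O/X.X/O..]-1 (0,1)[.XO/X.X/O..]-1 (1,1)[..O/XXX/O..]+1* (2,1)[..O/X.X/OX.]-1 (2,2)[..O/X.X/O.X]-1
p2 O@[..O/XXX/O..]: (0,0)[O.O/XXX/O..]-1* (0,1)[.OO/XXX/O..]-1 (2,1)[..O/XXX/OO.]-1 (2,2)[..O/XXX/O.O]-1
p3 X@[O.O/XXX/O..]: (0,1)[OXO/XXX/O..]+1* (2,1)[O.O/XXX/OX.]-1 (2,2)[O.O/XXX/O.X]-1
p4 O@[OXO/XXX/O..]: (2,1)[OXO/XXX/OO.]-1* (2,2)[OXO/XXX/O.O]-1
p5 X@[OXO/XXX/OO.]: (2,2)[OXO/XXX/OOX]+1*
p6 O@[OXO/XXX/OOX] terminal -1; root [..O/X.X/O..] d7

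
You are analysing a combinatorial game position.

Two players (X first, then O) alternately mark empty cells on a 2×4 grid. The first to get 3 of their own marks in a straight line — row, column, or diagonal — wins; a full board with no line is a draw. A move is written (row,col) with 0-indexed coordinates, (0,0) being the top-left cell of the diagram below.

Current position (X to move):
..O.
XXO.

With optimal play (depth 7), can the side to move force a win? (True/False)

X winning at [..O./XXO.]: False

p1 X@[..O./XXO.]: (0,0)[X.O./XXO.]+0* (0,1)[.XO./XXO.]+0 (0,3)[..OX/XXO.]+0 (1,3)[..O./XXOX]-1
p2 O@[X.O./XXO.]: (0,1)[XOO./XXO.]+0* (0,3)[X.OO/XXO.]+0 (1,3)[X.O./XXOO]+0
p3 X@[XOO./XXO.]: (0,3)[XOOX/XXO.]+0* (1,3)[XOO./XXOX]-1
p4 O@[XOOX/XXO.]: (1,3)[XOOX/XXOO]+0*
p5 X@[XOOX/XXOO] terminal +0; root [..O./XXO.] d7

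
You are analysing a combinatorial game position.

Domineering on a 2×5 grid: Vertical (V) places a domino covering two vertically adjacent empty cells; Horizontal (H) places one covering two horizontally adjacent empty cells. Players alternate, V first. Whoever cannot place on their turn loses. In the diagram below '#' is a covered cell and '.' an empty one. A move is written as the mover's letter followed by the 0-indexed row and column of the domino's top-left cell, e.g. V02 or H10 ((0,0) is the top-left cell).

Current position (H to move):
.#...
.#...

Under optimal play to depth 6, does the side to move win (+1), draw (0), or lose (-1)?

[.#.../.#...] H move#1: H02:-1/.###./.#...*, H03:-1/.#.##/.#..., H12:-1/.#.../.###., H13:-1/.#.../.#.##
[.###./.#...] V move#2: V00:-1/####./##..., V04:+1/.####/.#..#*
[.####/.#..#] H move#3: H12:-1/.####/.####*
[.####/.####] V move#4: V00:+1/#####/#####*
[#####/#####] end (terminal -1, H#5); searched .#.../.#... to 6

value(.#.../.#..., H) = -1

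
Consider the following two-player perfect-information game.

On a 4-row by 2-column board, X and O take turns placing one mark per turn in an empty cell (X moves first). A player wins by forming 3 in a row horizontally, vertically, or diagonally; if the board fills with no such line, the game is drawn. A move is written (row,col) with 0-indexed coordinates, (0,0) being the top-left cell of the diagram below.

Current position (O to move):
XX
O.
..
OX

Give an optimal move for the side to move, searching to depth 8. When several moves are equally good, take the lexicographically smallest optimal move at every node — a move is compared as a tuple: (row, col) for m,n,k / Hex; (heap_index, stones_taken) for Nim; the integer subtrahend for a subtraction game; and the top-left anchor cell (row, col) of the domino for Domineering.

O's best at [XX/O./../OX]: (2,0)

p1 O@[XX/O./../OX]: (1,1)[XX/OO/../OX]+0 (2,0)[XX/O./O./OX]+1* (2,1)[XX/O./.O/OX]+0
p2 X@[XX/O./O./OX] terminal -1; root [XX/O./../OX] d8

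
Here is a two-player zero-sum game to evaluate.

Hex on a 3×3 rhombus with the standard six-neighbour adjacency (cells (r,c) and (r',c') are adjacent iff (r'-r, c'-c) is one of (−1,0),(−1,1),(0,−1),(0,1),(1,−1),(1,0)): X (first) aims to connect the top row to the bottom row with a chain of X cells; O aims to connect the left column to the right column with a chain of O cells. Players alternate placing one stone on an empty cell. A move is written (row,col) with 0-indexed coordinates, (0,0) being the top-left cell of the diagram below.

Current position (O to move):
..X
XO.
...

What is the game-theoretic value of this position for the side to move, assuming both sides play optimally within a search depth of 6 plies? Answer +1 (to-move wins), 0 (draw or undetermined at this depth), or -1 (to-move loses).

p1 O@[..X/XO./...]: (0,0)[O.X/XO./...]-1* (0,1)[.OX/XO./...]-1 (1,2)[..X/XOO/...]-1 (2,0)[..X/XO./O..]-1 (2,1)[..X/XO./.O.]-1 (2,2)[..X/XO./..O]-1
p2 X@[O.X/XO./...]: (0,1)[OXX/XO./...]+1* (1,2)[O.X/XOX/...]+1 (2,0)[O.X/XO./X..]+1 (2,1)[O.X/XO./.X.]-1 (2,2)[O.X/XO./..X]-1
p3 O@[OXX/XO./...]: (1,2)[OXX/XOO/...]-1* (2,0)[OXX/XO./O..]-1 (2,1)[OXX/XO./.O.]-1 (2,2)[OXX/XO./..O]-1
p4 X@[OXX/XOO/...]: (2,0)[OXX/XOO/X..]+1* (2,1)[OXX/XOO/.X.]-1 (2,2)[OXX/XOO/..X]-1
p5 O@[OXX/XOO/X..] terminal -1; root [..X/XO./...] d6

value(..X/XO./..., O) = -1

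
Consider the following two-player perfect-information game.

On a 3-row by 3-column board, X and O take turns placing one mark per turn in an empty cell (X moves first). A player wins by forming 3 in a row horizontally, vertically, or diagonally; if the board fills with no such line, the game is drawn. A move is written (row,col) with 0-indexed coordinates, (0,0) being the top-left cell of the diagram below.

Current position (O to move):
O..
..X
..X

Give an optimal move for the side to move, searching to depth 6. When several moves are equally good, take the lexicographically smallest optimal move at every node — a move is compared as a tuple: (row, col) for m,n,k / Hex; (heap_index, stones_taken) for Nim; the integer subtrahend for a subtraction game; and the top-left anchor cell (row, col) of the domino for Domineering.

O's best at [O../..X/..X]: (0,2)

p1 O@[O../..X/..X]: (0,1)[OO./..X/..X]-1 (0,2)[O.O/..X/..X]+1* (1,0)[O../O.X/..X]-1 (1,1)[O../.OX/..X]-1 (2,0)[O../..X/O.X]-1 (2,1)[O../..X/.OX]-1
p2 X@[O.O/..X/..X]: (0,1)[OXO/..X/..X]-1* (1,0)[O.O/X.X/..X]-1 (1,1)[O.O/.XX/..X]-1 (2,0)[O.O/..X/X.X]-1 (2,1)[O.O/..X/.XX]-1
p3 O@[OXO/..X/..X]: (1,0)[OXO/O.X/..X]+0 (1,1)[OXO/.OX/..X]+0 (2,0)[OXO/..X/O.X]+1* (2,1)[OXO/..X/.OX]+0
p4 X@[OXO/..X/O.X]: (1,0)[OXO/X.X/O.X]-1* (1,1)[OXO/.XX/O.X]-1 (2,1)[OXO/..X/OXX]-1
p5 O@[OXO/X.X/O.X]: (1,1)[OXO/XOX/O.X]+1* (2,1)[OXO/X.X/OOX]-1
p6 X@[OXO/XOX/O.X] terminal -1; root [O../..X/..X] d6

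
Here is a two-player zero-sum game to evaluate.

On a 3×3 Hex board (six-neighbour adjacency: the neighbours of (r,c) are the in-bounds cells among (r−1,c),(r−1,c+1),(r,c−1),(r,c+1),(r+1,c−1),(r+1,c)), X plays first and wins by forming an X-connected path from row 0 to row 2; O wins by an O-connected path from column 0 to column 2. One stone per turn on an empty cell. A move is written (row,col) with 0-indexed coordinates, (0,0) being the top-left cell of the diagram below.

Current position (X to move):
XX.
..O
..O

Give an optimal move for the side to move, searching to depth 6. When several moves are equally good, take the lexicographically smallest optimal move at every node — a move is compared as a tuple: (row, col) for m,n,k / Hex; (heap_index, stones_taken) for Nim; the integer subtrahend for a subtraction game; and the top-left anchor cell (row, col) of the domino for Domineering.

X's best at [XX./..O/..O]: (1,1)

p1 X@[XX./..O/..O]: (0,2)[XXX/..O/..O]-1 (1,0)[XX./X.O/..O]-1 (1,1)[XX./.XO/..O]+1* (2,0)[XX./..O/X.O]+1 (2,1)[XX./..O/.XO]-1
p2 O@[XX./.XO/..O]: (0,2)[XXO/.XO/..O]-1* (1,0)[XX./OXO/..O]-1 (2,0)[XX./.XO/O.O]-1 (2,1)[XX./.XO/.OO]-1
p3 X@[XXO/.XO/..O]: (1,0)[XXO/XXO/..O]+1* (2,0)[XXO/.XO/X.O]+1 (2,1)[XXO/.XO/.XO]+1
p4 O@[XXO/XXO/..O]: (2,0)[XXO/XXO/O.O]-1* (2,1)[XXO/XXO/.OO]-1
p5 X@[XXO/XXO/O.O]: (2,1)[XXO/XXO/OXO]+1*
p6 O@[XXO/XXO/OXO] terminal -1; root [XX./..O/..O] d6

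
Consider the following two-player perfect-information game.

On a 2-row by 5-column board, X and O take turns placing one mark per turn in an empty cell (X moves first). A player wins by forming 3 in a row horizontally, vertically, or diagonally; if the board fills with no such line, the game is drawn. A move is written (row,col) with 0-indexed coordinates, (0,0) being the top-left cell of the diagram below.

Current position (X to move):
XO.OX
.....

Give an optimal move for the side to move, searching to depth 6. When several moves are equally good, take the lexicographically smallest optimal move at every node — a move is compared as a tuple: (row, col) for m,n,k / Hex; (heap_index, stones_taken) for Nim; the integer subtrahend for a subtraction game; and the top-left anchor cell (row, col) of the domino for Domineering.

X's best at [XO.OX/.....]: (0,2)

[XO.OX/.....] X move#1: (0,2):+0/XOXOX/.....*, (1,0):-1/XO.OX/X...., (1,1):-1/XO.OX/.X..., (1,2):-1/XO.OX/..X.., (1,3):-1/XO.OX/...X., (1,4):-1/XO.OX/....X
[XOXOX/.....] O move#2: (1,0):+0/XOXOX/O....*, (1,1):+0/XOXOX/.O..., (1,2):+0/XOXOX/..O.., (1,3):+0/XOXOX/...O., (1,4):+0/XOXOX/....O
[XOXOX/O....] X move#3: (1,1):+0/XOXOX/OX...*, (1,2):+0/XOXOX/O.X.., (1,3):+0/XOXOX/O..X., (1,4):+0/XOXOX/O...X
[XOXOX/OX...] O move#4: (1,2):+0/XOXOX/OXO..*, (1,3):+0/XOXOX/OX.O., (1,4):+0/XOXOX/OX..O
[XOXOX/OXO..] X move#5: (1,3):+0/XOXOX/OXOX.*, (1,4):+0/XOXOX/OXO.X
[XOXOX/OXOX.] O move#6: (1,4):+0/XOXOX/OXOXO*
[XOXOX/OXOXO] end (terminal +0, X#7); searched XO.OX/..... to 6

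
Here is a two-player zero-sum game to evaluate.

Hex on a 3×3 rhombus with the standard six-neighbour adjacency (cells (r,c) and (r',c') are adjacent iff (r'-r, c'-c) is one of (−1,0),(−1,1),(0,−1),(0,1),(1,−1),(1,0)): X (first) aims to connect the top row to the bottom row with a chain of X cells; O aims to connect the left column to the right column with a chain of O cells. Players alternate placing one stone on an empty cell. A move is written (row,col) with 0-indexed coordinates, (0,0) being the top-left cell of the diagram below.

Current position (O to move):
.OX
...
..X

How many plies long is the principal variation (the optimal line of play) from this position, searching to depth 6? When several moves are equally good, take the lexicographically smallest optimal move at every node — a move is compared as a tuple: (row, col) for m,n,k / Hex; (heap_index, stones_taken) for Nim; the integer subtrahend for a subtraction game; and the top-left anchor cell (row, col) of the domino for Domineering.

[.OX/.../..X] O move#1: (0,0):-1/OOX/.../..X*, (1,0):-1/.OX/O../..X, (1,1):-1/.OX/.O./..X, (1,2):-1/.OX/..O/..X, (2,0):-1/.OX/.../O.X, (2,1):-1/.OX/.../.OX
[OOX/.../..X] X move#2: (1,0):+1/OOX/X../..X*, (1,1):+1/OOX/.X./..X, (1,2):+1/OOX/..X/..X, (2,0):+1/OOX/.../X.X, (2,1):+1/OOX/.../.XX
[OOX/X../..X] O move#3: (1,1):-1/OOX/XO./..X*, (1,2):-1/OOX/X.O/..X, (2,0):-1/OOX/X../O.X, (2,1):-1/OOX/X../.OX
[OOX/XO./..X] X move#4: (1,2):+1/OOX/XOX/..X*, (2,0):-1/OOX/XO./X.X, (2,1):-1/OOX/XO./.XX
[OOX/XOX/..X] end (terminal -1, O#5); searched .OX/.../..X to 6

PV length from [.OX/.../..X]: 4 plies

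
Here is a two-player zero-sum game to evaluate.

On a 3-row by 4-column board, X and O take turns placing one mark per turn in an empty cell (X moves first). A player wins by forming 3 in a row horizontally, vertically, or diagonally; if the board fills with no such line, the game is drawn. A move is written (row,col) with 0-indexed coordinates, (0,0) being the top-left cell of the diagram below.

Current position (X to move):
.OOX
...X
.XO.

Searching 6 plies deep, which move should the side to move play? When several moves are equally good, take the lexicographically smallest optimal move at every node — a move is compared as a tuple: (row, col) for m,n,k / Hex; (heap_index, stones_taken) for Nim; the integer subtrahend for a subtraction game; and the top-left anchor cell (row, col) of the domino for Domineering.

[.OOX/...X/.XO.] X move#1: (0,0):-1/XOOX/...X/.XO., (1,0):-1/.OOX/X..X/.XO., (1,1):-1/.OOX/.X.X/.XO., (1,2):+1/.OOX/..XX/.XO.*, (2,0):-1/.OOX/...X/XXO., (2,3):+1/.OOX/...X/.XOX
[.OOX/..XX/.XO.] end (terminal -1, O#2); searched .OOX/...X/.XO. to 6

X's best at [.OOX/...X/.XO.]: (1,2)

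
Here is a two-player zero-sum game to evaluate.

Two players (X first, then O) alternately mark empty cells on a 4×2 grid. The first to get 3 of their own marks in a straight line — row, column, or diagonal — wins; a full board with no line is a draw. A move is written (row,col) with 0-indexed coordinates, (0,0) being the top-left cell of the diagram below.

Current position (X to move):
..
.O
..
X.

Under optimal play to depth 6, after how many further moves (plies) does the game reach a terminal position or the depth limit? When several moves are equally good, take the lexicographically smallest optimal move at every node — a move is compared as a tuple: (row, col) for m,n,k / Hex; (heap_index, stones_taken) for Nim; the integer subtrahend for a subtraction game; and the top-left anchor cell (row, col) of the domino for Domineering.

[../.O/../X.] X move#1: (0,0):-1/X./.O/../X., (0,1):+0/.X/.O/../X.*, (1,0):+0/../XO/../X., (2,0):+0/../.O/X./X., (2,1):+0/../.O/.X/X., (3,1):+0/../.O/../XX
[.X/.O/../X.] O move#2: (0,0):+0/OX/.O/../X.*, (1,0):+0/.X/OO/../X., (2,0):+0/.X/.O/O./X., (2,1):+0/.X/.O/.O/X., (3,1):+0/.X/.O/../XO
[OX/.O/../X.] X move#3: (1,0):+0/OX/XO/../X.*, (2,0):+0/OX/.O/X./X., (2,1):+0/OX/.O/.X/X., (3,1):+0/OX/.O/../XX
[OX/XO/../X.] O move#4: (2,0):+0/OX/XO/O./X.*, (2,1):-1/OX/XO/.O/X., (3,1):-1/OX/XO/../XO
[OX/XO/O./X.] X move#5: (2,1):+0/OX/XO/OX/X.*, (3,1):+0/OX/XO/O./XX
[OX/XO/OX/X.] O move#6: (3,1):+0/OX/XO/OX/XO*
[OX/XO/OX/XO] end (terminal +0, X#7); searched ../.O/../X. to 6

PV length from [../.O/../X.]: 6 plies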